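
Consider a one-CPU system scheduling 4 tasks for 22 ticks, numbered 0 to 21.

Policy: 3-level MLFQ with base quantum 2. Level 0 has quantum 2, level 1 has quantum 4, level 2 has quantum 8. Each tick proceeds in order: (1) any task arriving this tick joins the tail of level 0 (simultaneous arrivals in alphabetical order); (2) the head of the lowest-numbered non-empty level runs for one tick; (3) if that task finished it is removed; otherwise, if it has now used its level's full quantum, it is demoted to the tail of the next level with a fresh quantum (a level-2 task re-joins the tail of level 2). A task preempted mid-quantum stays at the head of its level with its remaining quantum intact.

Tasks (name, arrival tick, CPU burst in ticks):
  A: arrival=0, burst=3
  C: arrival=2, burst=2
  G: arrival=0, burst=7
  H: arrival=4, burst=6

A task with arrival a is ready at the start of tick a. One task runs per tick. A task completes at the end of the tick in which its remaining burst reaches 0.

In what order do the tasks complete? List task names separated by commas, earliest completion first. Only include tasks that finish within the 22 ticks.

t=0: L0/L1/L2 = AG/-/- → run A
t=1: L0/L1/L2 = AG/-/- → run A
t=2: L0/L1/L2 = GC/A/- → run G
t=3: L0/L1/L2 = GC/A/- → run G
t=4: L0/L1/L2 = CH/AG/- → run C
t=5: L0/L1/L2 = CH/AG/- → run C
t=6: L0/L1/L2 = H/AG/- → run H
t=7: L0/L1/L2 = H/AG/- → run H
t=8: L0/L1/L2 = -/AGH/- → run A
t=9: L0/L1/L2 = -/GH/- → run G
t=10: L0/L1/L2 = -/GH/- → run G
t=11: L0/L1/L2 = -/GH/- → run G
t=12: L0/L1/L2 = -/GH/- → run G
t=13: L0/L1/L2 = -/H/G → run H
t=14: L0/L1/L2 = -/H/G → run H
t=15: L0/L1/L2 = -/H/G → run H
t=16: L0/L1/L2 = -/H/G → run H
t=17: L0/L1/L2 = -/-/G → run G
t=18: (idle)
t=19: (idle)
t=20: (idle)
t=21: (idle)

completion order = C, A, H, G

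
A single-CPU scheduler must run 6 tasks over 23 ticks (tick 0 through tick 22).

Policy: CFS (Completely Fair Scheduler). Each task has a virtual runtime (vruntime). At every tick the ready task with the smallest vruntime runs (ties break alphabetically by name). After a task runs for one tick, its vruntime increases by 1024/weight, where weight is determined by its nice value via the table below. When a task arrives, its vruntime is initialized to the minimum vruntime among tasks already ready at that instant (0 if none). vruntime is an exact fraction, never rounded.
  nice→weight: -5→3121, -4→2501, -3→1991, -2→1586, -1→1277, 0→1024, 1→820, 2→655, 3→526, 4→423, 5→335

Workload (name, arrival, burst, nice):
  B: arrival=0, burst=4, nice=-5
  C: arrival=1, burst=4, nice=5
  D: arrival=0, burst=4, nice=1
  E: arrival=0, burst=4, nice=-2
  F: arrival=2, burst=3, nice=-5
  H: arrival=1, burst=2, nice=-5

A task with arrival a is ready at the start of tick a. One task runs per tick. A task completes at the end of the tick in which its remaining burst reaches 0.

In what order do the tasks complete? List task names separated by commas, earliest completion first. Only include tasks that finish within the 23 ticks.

completion order = H, F, B, E, D, C

t=0: vr[B=0 D=0 E=0] → run B
t=1: vr[B=1024/3121 C=0 D=0 E=0 H=0] → run C
t=2: vr[B=1024/3121 C=1024/335 D=0 E=0 F=0 H=0] → run D
t=3: vr[B=1024/3121 C=1024/335 D=256/205 E=0 F=0 H=0] → run E
t=4: vr[B=1024/3121 C=1024/335 D=256/205 E=512/793 F=0 H=0] → run F
t=5: vr[B=1024/3121 C=1024/335 D=256/205 E=512/793 F=1024/3121 H=0] → run H
t=6: vr[B=1024/3121 C=1024/335 D=256/205 E=512/793 F=1024/3121 H=1024/3121] → run B
t=7: vr[B=2048/3121 C=1024/335 D=256/205 E=512/793 F=1024/3121 H=1024/3121] → run F
t=8: vr[B=2048/3121 C=1024/335 D=256/205 E=512/793 F=2048/3121 H=1024/3121] → run H
t=9: vr[B=2048/3121 C=1024/335 D=256/205 E=512/793 F=2048/3121] → run E
t=10: vr[B=2048/3121 C=1024/335 D=256/205 E=1024/793 F=2048/3121] → run B
t=11: vr[B=3072/3121 C=1024/335 D=256/205 E=1024/793 F=2048/3121] → run F
t=12: vr[B=3072/3121 C=1024/335 D=256/205 E=1024/793] → run B
t=13: vr[C=1024/335 D=256/205 E=1024/793] → run D
t=14: vr[C=1024/335 D=512/205 E=1024/793] → run E
t=15: vr[C=1024/335 D=512/205 E=1536/793] → run E
t=16: vr[C=1024/335 D=512/205] → run D
t=17: vr[C=1024/335 D=768/205] → run C
t=18: vr[C=2048/335 D=768/205] → run D
t=19: vr[C=2048/335] → run C
t=20: vr[C=3072/335] → run C
t=21: (idle)
t=22: (idle)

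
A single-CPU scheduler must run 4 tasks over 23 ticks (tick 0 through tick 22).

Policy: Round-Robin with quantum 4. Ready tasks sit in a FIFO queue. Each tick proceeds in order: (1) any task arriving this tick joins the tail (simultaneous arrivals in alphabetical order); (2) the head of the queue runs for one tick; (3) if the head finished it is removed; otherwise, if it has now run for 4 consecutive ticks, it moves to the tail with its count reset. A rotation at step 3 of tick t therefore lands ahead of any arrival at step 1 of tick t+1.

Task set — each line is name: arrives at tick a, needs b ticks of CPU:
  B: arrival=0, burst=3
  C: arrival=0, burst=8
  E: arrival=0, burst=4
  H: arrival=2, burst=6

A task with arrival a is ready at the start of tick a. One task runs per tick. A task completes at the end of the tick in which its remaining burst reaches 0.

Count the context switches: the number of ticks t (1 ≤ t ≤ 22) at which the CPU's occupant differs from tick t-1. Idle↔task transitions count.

t=0: queue=[B,C,E] q_used=0 → run B
t=1: queue=[B,C,E] q_used=1 → run B
t=2: queue=[B,C,E,H] q_used=2 → run B
t=3: queue=[C,E,H] q_used=0 → run C
t=4: queue=[C,E,H] q_used=1 → run C
t=5: queue=[C,E,H] q_used=2 → run C
t=6: queue=[C,E,H] q_used=3 → run C
t=7: queue=[E,H,C] q_used=0 → run E
t=8: queue=[E,H,C] q_used=1 → run E
t=9: queue=[E,H,C] q_used=2 → run E
t=10: queue=[E,H,C] q_used=3 → run E
t=11: queue=[H,C] q_used=0 → run H
t=12: queue=[H,C] q_used=1 → run H
t=13: queue=[H,C] q_used=2 → run H
t=14: queue=[H,C] q_used=3 → run H
t=15: queue=[C,H] q_used=0 → run C
t=16: queue=[C,H] q_used=1 → run C
t=17: queue=[C,H] q_used=2 → run C
t=18: queue=[C,H] q_used=3 → run C
t=19: queue=[H] q_used=0 → run H
t=20: queue=[H] q_used=1 → run H
t=21: (idle)
t=22: (idle)

context switches = 6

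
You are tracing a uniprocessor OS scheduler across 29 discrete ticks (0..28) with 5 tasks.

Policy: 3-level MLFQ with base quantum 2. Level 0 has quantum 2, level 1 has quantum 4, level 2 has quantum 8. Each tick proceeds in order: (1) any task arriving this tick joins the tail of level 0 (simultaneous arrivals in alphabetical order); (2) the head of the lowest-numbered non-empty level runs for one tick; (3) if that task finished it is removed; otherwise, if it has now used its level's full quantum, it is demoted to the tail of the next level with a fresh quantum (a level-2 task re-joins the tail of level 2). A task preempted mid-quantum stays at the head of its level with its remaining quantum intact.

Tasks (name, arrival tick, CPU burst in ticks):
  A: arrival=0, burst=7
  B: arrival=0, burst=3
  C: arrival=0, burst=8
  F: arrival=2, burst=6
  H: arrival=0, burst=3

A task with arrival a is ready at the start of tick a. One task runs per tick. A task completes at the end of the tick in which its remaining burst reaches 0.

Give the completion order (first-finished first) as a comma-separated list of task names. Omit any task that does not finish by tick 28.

completion order = B, H, F, A, C

t=0: L0/L1/L2 = ABCH/-/- → run A
t=1: L0/L1/L2 = ABCH/-/- → run A
t=2: L0/L1/L2 = BCHF/A/- → run B
t=3: L0/L1/L2 = BCHF/A/- → run B
t=4: L0/L1/L2 = CHF/AB/- → run C
t=5: L0/L1/L2 = CHF/AB/- → run C
t=6: L0/L1/L2 = HF/ABC/- → run H
t=7: L0/L1/L2 = HF/ABC/- → run H
t=8: L0/L1/L2 = F/ABCH/- → run F
t=9: L0/L1/L2 = F/ABCH/- → run F
t=10: L0/L1/L2 = -/ABCHF/- → run A
t=11: L0/L1/L2 = -/ABCHF/- → run A
t=12: L0/L1/L2 = -/ABCHF/- → run A
t=13: L0/L1/L2 = -/ABCHF/- → run A
t=14: L0/L1/L2 = -/BCHF/A → run B
t=15: L0/L1/L2 = -/CHF/A → run C
t=16: L0/L1/L2 = -/CHF/A → run C
t=17: L0/L1/L2 = -/CHF/A → run C
t=18: L0/L1/L2 = -/CHF/A → run C
t=19: L0/L1/L2 = -/HF/AC → run H
t=20: L0/L1/L2 = -/F/AC → run F
t=21: L0/L1/L2 = -/F/AC → run F
t=22: L0/L1/L2 = -/F/AC → run F
t=23: L0/L1/L2 = -/F/AC → run F
t=24: L0/L1/L2 = -/-/AC → run A
t=25: L0/L1/L2 = -/-/C → run C
t=26: L0/L1/L2 = -/-/C → run C
t=27: (idle)
t=28: (idle)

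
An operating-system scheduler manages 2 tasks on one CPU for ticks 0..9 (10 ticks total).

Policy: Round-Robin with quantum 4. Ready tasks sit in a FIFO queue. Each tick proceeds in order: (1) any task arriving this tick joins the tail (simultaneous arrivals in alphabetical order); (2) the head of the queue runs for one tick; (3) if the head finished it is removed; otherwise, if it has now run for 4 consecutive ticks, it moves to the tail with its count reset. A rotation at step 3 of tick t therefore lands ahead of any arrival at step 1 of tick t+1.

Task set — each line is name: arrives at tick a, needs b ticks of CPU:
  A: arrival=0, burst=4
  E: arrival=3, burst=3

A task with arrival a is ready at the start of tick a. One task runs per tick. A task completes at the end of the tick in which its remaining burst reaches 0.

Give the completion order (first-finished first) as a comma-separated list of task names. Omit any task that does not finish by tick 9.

completion order = A, E

t=0: queue=[A] q_used=0 → run A
t=1: queue=[A] q_used=1 → run A
t=2: queue=[A] q_used=2 → run A
t=3: queue=[A,E] q_used=3 → run A
t=4: queue=[E] q_used=0 → run E
t=5: queue=[E] q_used=1 → run E
t=6: queue=[E] q_used=2 → run E
t=7: (idle)
t=8: (idle)
t=9: (idle)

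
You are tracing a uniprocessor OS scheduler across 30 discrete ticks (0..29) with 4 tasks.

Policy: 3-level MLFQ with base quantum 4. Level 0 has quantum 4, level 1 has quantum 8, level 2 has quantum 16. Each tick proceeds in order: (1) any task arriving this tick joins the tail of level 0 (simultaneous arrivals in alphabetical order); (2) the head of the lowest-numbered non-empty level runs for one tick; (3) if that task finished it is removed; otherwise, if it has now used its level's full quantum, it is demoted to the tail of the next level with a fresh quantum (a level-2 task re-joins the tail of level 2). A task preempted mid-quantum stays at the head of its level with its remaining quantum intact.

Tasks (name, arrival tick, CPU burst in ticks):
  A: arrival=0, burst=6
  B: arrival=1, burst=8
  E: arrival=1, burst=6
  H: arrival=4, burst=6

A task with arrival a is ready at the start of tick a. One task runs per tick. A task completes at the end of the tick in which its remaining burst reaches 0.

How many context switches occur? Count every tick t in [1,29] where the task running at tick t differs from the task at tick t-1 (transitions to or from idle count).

t=0: L0/L1/L2 = A/-/- → run A
t=1: L0/L1/L2 = ABE/-/- → run A
t=2: L0/L1/L2 = ABE/-/- → run A
t=3: L0/L1/L2 = ABE/-/- → run A
t=4: L0/L1/L2 = BEH/A/- → run B
t=5: L0/L1/L2 = BEH/A/- → run B
t=6: L0/L1/L2 = BEH/A/- → run B
t=7: L0/L1/L2 = BEH/A/- → run B
t=8: L0/L1/L2 = EH/AB/- → run E
t=9: L0/L1/L2 = EH/AB/- → run E
t=10: L0/L1/L2 = EH/AB/- → run E
t=11: L0/L1/L2 = EH/AB/- → run E
t=12: L0/L1/L2 = H/ABE/- → run H
t=13: L0/L1/L2 = H/ABE/- → run H
t=14: L0/L1/L2 = H/ABE/- → run H
t=15: L0/L1/L2 = H/ABE/- → run H
t=16: L0/L1/L2 = -/ABEH/- → run A
t=17: L0/L1/L2 = -/ABEH/- → run A
t=18: L0/L1/L2 = -/BEH/- → run B
t=19: L0/L1/L2 = -/BEH/- → run B
t=20: L0/L1/L2 = -/BEH/- → run B
t=21: L0/L1/L2 = -/BEH/- → run B
t=22: L0/L1/L2 = -/EH/- → run E
t=23: L0/L1/L2 = -/EH/- → run E
t=24: L0/L1/L2 = -/H/- → run H
t=25: L0/L1/L2 = -/H/- → run H
t=26: (idle)
t=27: (idle)
t=28: (idle)
t=29: (idle)

context switches = 8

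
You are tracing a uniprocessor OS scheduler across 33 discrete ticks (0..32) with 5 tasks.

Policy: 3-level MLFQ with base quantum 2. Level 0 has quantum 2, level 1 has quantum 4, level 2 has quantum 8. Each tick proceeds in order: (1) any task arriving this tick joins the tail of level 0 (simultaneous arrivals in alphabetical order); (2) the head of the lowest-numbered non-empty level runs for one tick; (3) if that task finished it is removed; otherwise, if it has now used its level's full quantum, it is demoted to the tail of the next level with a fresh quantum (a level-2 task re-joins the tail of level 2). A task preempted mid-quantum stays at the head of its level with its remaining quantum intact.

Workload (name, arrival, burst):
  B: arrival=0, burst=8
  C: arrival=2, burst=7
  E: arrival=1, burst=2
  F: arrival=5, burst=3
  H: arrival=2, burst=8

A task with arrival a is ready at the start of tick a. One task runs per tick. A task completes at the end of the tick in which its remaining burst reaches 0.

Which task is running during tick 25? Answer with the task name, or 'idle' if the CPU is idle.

t=0: L0/L1/L2 = B/-/- → run B
t=1: L0/L1/L2 = BE/-/- → run B
t=2: L0/L1/L2 = ECH/B/- → run E
t=3: L0/L1/L2 = ECH/B/- → run E
t=4: L0/L1/L2 = CH/B/- → run C
t=5: L0/L1/L2 = CHF/B/- → run C
t=6: L0/L1/L2 = HF/BC/- → run H
t=7: L0/L1/L2 = HF/BC/- → run H
t=8: L0/L1/L2 = F/BCH/- → run F
t=9: L0/L1/L2 = F/BCH/- → run F
t=10: L0/L1/L2 = -/BCHF/- → run B
t=11: L0/L1/L2 = -/BCHF/- → run B
t=12: L0/L1/L2 = -/BCHF/- → run B
t=13: L0/L1/L2 = -/BCHF/- → run B
t=14: L0/L1/L2 = -/CHF/B → run C
t=15: L0/L1/L2 = -/CHF/B → run C
t=16: L0/L1/L2 = -/CHF/B → run C
t=17: L0/L1/L2 = -/CHF/B → run C
t=18: L0/L1/L2 = -/HF/BC → run H
t=19: L0/L1/L2 = -/HF/BC → run H
t=20: L0/L1/L2 = -/HF/BC → run H
t=21: L0/L1/L2 = -/HF/BC → run H
t=22: L0/L1/L2 = -/F/BCH → run F
t=23: L0/L1/L2 = -/-/BCH → run B
t=24: L0/L1/L2 = -/-/BCH → run B
t=25: L0/L1/L2 = -/-/CH → run C
t=26: L0/L1/L2 = -/-/H → run H
t=27: L0/L1/L2 = -/-/H → run H
t=28: (idle)
t=29: (idle)
t=30: (idle)
t=31: (idle)
t=32: (idle)

running at tick 25 = C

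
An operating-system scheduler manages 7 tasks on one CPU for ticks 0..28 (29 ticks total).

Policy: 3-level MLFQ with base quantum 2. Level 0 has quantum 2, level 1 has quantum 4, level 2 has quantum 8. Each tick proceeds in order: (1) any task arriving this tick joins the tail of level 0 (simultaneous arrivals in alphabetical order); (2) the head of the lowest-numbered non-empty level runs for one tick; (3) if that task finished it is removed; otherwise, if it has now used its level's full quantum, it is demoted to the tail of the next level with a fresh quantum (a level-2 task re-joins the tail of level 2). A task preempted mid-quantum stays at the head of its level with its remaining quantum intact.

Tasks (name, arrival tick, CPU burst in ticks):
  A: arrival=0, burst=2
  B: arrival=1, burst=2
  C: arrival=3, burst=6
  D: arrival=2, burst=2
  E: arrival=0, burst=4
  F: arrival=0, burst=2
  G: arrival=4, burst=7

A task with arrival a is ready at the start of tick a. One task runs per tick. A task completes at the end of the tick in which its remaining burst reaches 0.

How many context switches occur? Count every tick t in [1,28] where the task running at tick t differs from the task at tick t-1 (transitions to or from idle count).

t=0: L0/L1/L2 = AEF/-/- → run A
t=1: L0/L1/L2 = AEFB/-/- → run A
t=2: L0/L1/L2 = EFBD/-/- → run E
t=3: L0/L1/L2 = EFBDC/-/- → run E
t=4: L0/L1/L2 = FBDCG/E/- → run F
t=5: L0/L1/L2 = FBDCG/E/- → run F
t=6: L0/L1/L2 = BDCG/E/- → run B
t=7: L0/L1/L2 = BDCG/E/- → run B
t=8: L0/L1/L2 = DCG/E/- → run D
t=9: L0/L1/L2 = DCG/E/- → run D
t=10: L0/L1/L2 = CG/E/- → run C
t=11: L0/L1/L2 = CG/E/- → run C
t=12: L0/L1/L2 = G/EC/- → run G
t=13: L0/L1/L2 = G/EC/- → run G
t=14: L0/L1/L2 = -/ECG/- → run E
t=15: L0/L1/L2 = -/ECG/- → run E
t=16: L0/L1/L2 = -/CG/- → run C
t=17: L0/L1/L2 = -/CG/- → run C
t=18: L0/L1/L2 = -/CG/- → run C
t=19: L0/L1/L2 = -/CG/- → run C
t=20: L0/L1/L2 = -/G/- → run G
t=21: L0/L1/L2 = -/G/- → run G
t=22: L0/L1/L2 = -/G/- → run G
t=23: L0/L1/L2 = -/G/- → run G
t=24: L0/L1/L2 = -/-/G → run G
t=25: (idle)
t=26: (idle)
t=27: (idle)
t=28: (idle)

context switches = 10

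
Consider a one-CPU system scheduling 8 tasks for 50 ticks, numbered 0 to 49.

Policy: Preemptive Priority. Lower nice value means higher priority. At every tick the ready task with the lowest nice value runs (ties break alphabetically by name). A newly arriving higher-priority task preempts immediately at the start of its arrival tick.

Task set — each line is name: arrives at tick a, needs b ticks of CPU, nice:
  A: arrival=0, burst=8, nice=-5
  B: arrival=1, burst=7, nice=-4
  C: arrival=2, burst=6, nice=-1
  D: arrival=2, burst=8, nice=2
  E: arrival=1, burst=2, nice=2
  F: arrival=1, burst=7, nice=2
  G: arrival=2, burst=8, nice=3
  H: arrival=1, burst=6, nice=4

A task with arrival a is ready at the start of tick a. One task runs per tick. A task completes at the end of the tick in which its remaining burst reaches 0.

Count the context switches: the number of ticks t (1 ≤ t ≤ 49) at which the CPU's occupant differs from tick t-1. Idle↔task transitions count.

t=0: ready={A} → run A
t=1: ready={A,B,E,F,H} → run A
t=2: ready={A,B,C,D,E,F,G,H} → run A
t=3: ready={A,B,C,D,E,F,G,H} → run A
t=4: ready={A,B,C,D,E,F,G,H} → run A
t=5: ready={A,B,C,D,E,F,G,H} → run A
t=6: ready={A,B,C,D,E,F,G,H} → run A
t=7: ready={A,B,C,D,E,F,G,H} → run A
t=8: ready={B,C,D,E,F,G,H} → run B
t=9: ready={B,C,D,E,F,G,H} → run B
t=10: ready={B,C,D,E,F,G,H} → run B
t=11: ready={B,C,D,E,F,G,H} → run B
t=12: ready={B,C,D,E,F,G,H} → run B
t=13: ready={B,C,D,E,F,G,H} → run B
t=14: ready={B,C,D,E,F,G,H} → run B
t=15: ready={C,D,E,F,G,H} → run C
t=16: ready={C,D,E,F,G,H} → run C
t=17: ready={C,D,E,F,G,H} → run C
t=18: ready={C,D,E,F,G,H} → run C
t=19: ready={C,D,E,F,G,H} → run C
t=20: ready={C,D,E,F,G,H} → run C
t=21: ready={D,E,F,G,H} → run D
t=22: ready={D,E,F,G,H} → run D
t=23: ready={D,E,F,G,H} → run D
t=24: ready={D,E,F,G,H} → run D
t=25: ready={D,E,F,G,H} → run D
t=26: ready={D,E,F,G,H} → run D
t=27: ready={D,E,F,G,H} → run D
t=28: ready={D,E,F,G,H} → run D
t=29: ready={E,F,G,H} → run E
t=30: ready={E,F,G,H} → run E
t=31: ready={F,G,H} → run F
t=32: ready={F,G,H} → run F
t=33: ready={F,G,H} → run F
t=34: ready={F,G,H} → run F
t=35: ready={F,G,H} → run F
t=36: ready={F,G,H} → run F
t=37: ready={F,G,H} → run F
t=38: ready={G,H} → run G
t=39: ready={G,H} → run G
t=40: ready={G,H} → run G
t=41: ready={G,H} → run G
t=42: ready={G,H} → run G
t=43: ready={G,H} → run G
t=44: ready={G,H} → run G
t=45: ready={G,H} → run G
t=46: ready={H} → run H
t=47: ready={H} → run H
t=48: ready={H} → run H
t=49: ready={H} → run H

context switches = 7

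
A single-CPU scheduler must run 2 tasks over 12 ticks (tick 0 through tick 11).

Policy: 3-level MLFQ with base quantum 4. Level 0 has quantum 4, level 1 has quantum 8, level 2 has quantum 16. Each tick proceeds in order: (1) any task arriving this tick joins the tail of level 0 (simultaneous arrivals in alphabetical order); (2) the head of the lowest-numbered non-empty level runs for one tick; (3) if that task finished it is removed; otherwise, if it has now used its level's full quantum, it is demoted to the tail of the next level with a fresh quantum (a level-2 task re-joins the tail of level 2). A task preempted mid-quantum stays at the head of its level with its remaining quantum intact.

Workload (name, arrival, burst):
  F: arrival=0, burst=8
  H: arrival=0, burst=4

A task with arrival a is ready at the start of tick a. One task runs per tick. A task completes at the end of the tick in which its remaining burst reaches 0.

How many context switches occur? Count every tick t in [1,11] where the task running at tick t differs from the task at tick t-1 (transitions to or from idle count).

t=0: L0/L1/L2 = FH/-/- → run F
t=1: L0/L1/L2 = FH/-/- → run F
t=2: L0/L1/L2 = FH/-/- → run F
t=3: L0/L1/L2 = FH/-/- → run F
t=4: L0/L1/L2 = H/F/- → run H
t=5: L0/L1/L2 = H/F/- → run H
t=6: L0/L1/L2 = H/F/- → run H
t=7: L0/L1/L2 = H/F/- → run H
t=8: L0/L1/L2 = -/F/- → run F
t=9: L0/L1/L2 = -/F/- → run F
t=10: L0/L1/L2 = -/F/- → run F
t=11: L0/L1/L2 = -/F/- → run F

context switches = 2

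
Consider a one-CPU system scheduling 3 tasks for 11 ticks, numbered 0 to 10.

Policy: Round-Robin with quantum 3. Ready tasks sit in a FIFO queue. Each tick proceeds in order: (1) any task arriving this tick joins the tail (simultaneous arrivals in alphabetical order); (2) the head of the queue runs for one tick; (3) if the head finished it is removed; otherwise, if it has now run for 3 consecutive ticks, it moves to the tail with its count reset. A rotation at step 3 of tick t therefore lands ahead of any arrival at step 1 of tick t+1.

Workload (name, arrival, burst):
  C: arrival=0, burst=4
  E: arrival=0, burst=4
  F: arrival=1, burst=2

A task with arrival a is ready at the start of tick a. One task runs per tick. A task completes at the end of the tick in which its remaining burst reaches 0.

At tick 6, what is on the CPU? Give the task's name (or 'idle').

t=0: queue=[C,E] q_used=0 → run C
t=1: queue=[C,E,F] q_used=1 → run C
t=2: queue=[C,E,F] q_used=2 → run C
t=3: queue=[E,F,C] q_used=0 → run E
t=4: queue=[E,F,C] q_used=1 → run E
t=5: queue=[E,F,C] q_used=2 → run E
t=6: queue=[F,C,E] q_used=0 → run F
t=7: queue=[F,C,E] q_used=1 → run F
t=8: queue=[C,E] q_used=0 → run C
t=9: queue=[E] q_used=0 → run E
t=10: (idle)

running at tick 6 = F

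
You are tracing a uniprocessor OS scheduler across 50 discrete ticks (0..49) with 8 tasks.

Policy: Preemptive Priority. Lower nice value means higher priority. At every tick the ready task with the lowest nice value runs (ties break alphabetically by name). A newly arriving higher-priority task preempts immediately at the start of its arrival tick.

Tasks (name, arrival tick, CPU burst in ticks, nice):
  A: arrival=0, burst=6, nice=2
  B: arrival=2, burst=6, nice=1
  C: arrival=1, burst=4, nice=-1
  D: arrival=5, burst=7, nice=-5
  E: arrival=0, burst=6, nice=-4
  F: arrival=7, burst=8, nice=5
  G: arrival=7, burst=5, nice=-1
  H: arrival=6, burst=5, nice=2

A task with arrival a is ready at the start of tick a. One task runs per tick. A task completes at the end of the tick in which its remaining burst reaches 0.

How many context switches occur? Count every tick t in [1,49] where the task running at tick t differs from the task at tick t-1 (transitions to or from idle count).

context switches = 9

t=0: ready={A,E} → run E
t=1: ready={A,C,E} → run E
t=2: ready={A,B,C,E} → run E
t=3: ready={A,B,C,E} → run E
t=4: ready={A,B,C,E} → run E
t=5: ready={A,B,C,D,E} → run D
t=6: ready={A,B,C,D,E,H} → run D
t=7: ready={A,B,C,D,E,F,G,H} → run D
t=8: ready={A,B,C,D,E,F,G,H} → run D
t=9: ready={A,B,C,D,E,F,G,H} → run D
t=10: ready={A,B,C,D,E,F,G,H} → run D
t=11: ready={A,B,C,D,E,F,G,H} → run D
t=12: ready={A,B,C,E,F,G,H} → run E
t=13: ready={A,B,C,F,G,H} → run C
t=14: ready={A,B,C,F,G,H} → run C
t=15: ready={A,B,C,F,G,H} → run C
t=16: ready={A,B,C,F,G,H} → run C
t=17: ready={A,B,F,G,H} → run G
t=18: ready={A,B,F,G,H} → run G
t=19: ready={A,B,F,G,H} → run G
t=20: ready={A,B,F,G,H} → run G
t=21: ready={A,B,F,G,H} → run G
t=22: ready={A,B,F,H} → run B
t=23: ready={A,B,F,H} → run B
t=24: ready={A,B,F,H} → run B
t=25: ready={A,B,F,H} → run B
t=26: ready={A,B,F,H} → run B
t=27: ready={A,B,F,H} → run B
t=28: ready={A,F,H} → run A
t=29: ready={A,F,H} → run A
t=30: ready={A,F,H} → run A
t=31: ready={A,F,H} → run A
t=32: ready={A,F,H} → run A
t=33: ready={A,F,H} → run A
t=34: ready={F,H} → run H
t=35: ready={F,H} → run H
t=36: ready={F,H} → run H
t=37: ready={F,H} → run H
t=38: ready={F,H} → run H
t=39: ready={F} → run F
t=40: ready={F} → run F
t=41: ready={F} → run F
t=42: ready={F} → run F
t=43: ready={F} → run F
t=44: ready={F} → run F
t=45: ready={F} → run F
t=46: ready={F} → run F
t=47: (idle)
t=48: (idle)
t=49: (idle)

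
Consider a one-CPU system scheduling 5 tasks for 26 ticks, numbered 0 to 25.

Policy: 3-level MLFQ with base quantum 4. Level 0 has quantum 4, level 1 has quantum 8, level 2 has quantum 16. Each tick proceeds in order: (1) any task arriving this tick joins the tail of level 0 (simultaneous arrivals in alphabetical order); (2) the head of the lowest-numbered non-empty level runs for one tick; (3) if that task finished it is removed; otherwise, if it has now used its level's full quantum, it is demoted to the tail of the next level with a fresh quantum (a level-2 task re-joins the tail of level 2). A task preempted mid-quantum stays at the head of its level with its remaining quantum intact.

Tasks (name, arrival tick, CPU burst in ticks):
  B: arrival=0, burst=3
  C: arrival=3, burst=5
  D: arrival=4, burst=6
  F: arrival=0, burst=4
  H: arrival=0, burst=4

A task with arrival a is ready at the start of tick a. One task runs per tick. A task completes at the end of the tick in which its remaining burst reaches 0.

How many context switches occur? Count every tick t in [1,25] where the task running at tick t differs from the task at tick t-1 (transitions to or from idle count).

context switches = 7

t=0: L0/L1/L2 = BFH/-/- → run B
t=1: L0/L1/L2 = BFH/-/- → run B
t=2: L0/L1/L2 = BFH/-/- → run B
t=3: L0/L1/L2 = FHC/-/- → run F
t=4: L0/L1/L2 = FHCD/-/- → run F
t=5: L0/L1/L2 = FHCD/-/- → run F
t=6: L0/L1/L2 = FHCD/-/- → run F
t=7: L0/L1/L2 = HCD/-/- → run H
t=8: L0/L1/L2 = HCD/-/- → run H
t=9: L0/L1/L2 = HCD/-/- → run H
t=10: L0/L1/L2 = HCD/-/- → run H
t=11: L0/L1/L2 = CD/-/- → run C
t=12: L0/L1/L2 = CD/-/- → run C
t=13: L0/L1/L2 = CD/-/- → run C
t=14: L0/L1/L2 = CD/-/- → run C
t=15: L0/L1/L2 = D/C/- → run D
t=16: L0/L1/L2 = D/C/- → run D
t=17: L0/L1/L2 = D/C/- → run D
t=18: L0/L1/L2 = D/C/- → run D
t=19: L0/L1/L2 = -/CD/- → run C
t=20: L0/L1/L2 = -/D/- → run D
t=21: L0/L1/L2 = -/D/- → run D
t=22: (idle)
t=23: (idle)
t=24: (idle)
t=25: (idle)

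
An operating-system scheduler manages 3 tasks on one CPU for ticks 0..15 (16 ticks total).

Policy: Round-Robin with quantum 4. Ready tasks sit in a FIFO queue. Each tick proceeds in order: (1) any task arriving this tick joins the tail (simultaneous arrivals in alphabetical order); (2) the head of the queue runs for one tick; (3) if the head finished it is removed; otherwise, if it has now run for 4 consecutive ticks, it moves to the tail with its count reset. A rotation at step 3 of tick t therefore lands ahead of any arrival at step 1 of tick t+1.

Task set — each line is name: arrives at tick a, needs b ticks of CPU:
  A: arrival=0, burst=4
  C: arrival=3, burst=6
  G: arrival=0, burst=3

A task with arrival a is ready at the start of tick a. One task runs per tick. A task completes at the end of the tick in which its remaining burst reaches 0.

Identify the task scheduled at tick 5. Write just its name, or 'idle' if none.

running at tick 5 = G

t=0: queue=[A,G] q_used=0 → run A
t=1: queue=[A,G] q_used=1 → run A
t=2: queue=[A,G] q_used=2 → run A
t=3: queue=[A,G,C] q_used=3 → run A
t=4: queue=[G,C] q_used=0 → run G
t=5: queue=[G,C] q_used=1 → run G
t=6: queue=[G,C] q_used=2 → run G
t=7: queue=[C] q_used=0 → run C
t=8: queue=[C] q_used=1 → run C
t=9: queue=[C] q_used=2 → run C
t=10: queue=[C] q_used=3 → run C
t=11: queue=[C] q_used=0 → run C
t=12: queue=[C] q_used=1 → run C
t=13: (idle)
t=14: (idle)
t=15: (idle)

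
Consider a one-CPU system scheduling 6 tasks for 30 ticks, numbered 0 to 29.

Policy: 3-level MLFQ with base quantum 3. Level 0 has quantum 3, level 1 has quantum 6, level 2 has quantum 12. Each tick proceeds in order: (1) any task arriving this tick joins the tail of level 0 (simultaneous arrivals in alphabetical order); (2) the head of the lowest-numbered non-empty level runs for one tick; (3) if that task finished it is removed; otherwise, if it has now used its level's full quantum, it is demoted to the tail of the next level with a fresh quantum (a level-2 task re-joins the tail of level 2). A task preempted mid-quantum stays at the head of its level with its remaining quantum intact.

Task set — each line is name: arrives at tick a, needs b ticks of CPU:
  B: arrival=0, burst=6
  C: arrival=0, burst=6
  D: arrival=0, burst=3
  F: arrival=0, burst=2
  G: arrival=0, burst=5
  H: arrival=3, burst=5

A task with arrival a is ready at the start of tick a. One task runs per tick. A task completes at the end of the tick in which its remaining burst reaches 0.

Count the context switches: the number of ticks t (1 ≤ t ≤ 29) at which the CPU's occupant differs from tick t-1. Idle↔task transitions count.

context switches = 10

t=0: L0/L1/L2 = BCDFG/-/- → run B
t=1: L0/L1/L2 = BCDFG/-/- → run B
t=2: L0/L1/L2 = BCDFG/-/- → run B
t=3: L0/L1/L2 = CDFGH/B/- → run C
t=4: L0/L1/L2 = CDFGH/B/- → run C
t=5: L0/L1/L2 = CDFGH/B/- → run C
t=6: L0/L1/L2 = DFGH/BC/- → run D
t=7: L0/L1/L2 = DFGH/BC/- → run D
t=8: L0/L1/L2 = DFGH/BC/- → run D
t=9: L0/L1/L2 = FGH/BC/- → run F
t=10: L0/L1/L2 = FGH/BC/- → run F
t=11: L0/L1/L2 = GH/BC/- → run G
t=12: L0/L1/L2 = GH/BC/- → run G
t=13: L0/L1/L2 = GH/BC/- → run G
t=14: L0/L1/L2 = H/BCG/- → run H
t=15: L0/L1/L2 = H/BCG/- → run H
t=16: L0/L1/L2 = H/BCG/- → run H
t=17: L0/L1/L2 = -/BCGH/- → run B
t=18: L0/L1/L2 = -/BCGH/- → run B
t=19: L0/L1/L2 = -/BCGH/- → run B
t=20: L0/L1/L2 = -/CGH/- → run C
t=21: L0/L1/L2 = -/CGH/- → run C
t=22: L0/L1/L2 = -/CGH/- → run C
t=23: L0/L1/L2 = -/GH/- → run G
t=24: L0/L1/L2 = -/GH/- → run G
t=25: L0/L1/L2 = -/H/- → run H
t=26: L0/L1/L2 = -/H/- → run H
t=27: (idle)
t=28: (idle)
t=29: (idle)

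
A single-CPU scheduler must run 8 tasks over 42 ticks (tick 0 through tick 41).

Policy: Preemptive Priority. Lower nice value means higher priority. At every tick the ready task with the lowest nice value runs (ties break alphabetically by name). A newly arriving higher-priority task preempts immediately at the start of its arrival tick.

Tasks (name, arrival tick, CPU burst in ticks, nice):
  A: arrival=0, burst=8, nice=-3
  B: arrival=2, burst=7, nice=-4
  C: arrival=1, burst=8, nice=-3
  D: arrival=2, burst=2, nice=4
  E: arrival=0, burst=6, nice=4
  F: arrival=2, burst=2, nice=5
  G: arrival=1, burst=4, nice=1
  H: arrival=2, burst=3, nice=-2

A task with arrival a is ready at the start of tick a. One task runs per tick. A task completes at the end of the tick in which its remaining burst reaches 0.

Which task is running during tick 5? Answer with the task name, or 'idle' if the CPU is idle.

t=0: ready={A,E} → run A
t=1: ready={A,C,E,G} → run A
t=2: ready={A,B,C,D,E,F,G,H} → run B
t=3: ready={A,B,C,D,E,F,G,H} → run B
t=4: ready={A,B,C,D,E,F,G,H} → run B
t=5: ready={A,B,C,D,E,F,G,H} → run B
t=6: ready={A,B,C,D,E,F,G,H} → run B
t=7: ready={A,B,C,D,E,F,G,H} → run B
t=8: ready={A,B,C,D,E,F,G,H} → run B
t=9: ready={A,C,D,E,F,G,H} → run A
t=10: ready={A,C,D,E,F,G,H} → run A
t=11: ready={A,C,D,E,F,G,H} → run A
t=12: ready={A,C,D,E,F,G,H} → run A
t=13: ready={A,C,D,E,F,G,H} → run A
t=14: ready={A,C,D,E,F,G,H} → run A
t=15: ready={C,D,E,F,G,H} → run C
t=16: ready={C,D,E,F,G,H} → run C
t=17: ready={C,D,E,F,G,H} → run C
t=18: ready={C,D,E,F,G,H} → run C
t=19: ready={C,D,E,F,G,H} → run C
t=20: ready={C,D,E,F,G,H} → run C
t=21: ready={C,D,E,F,G,H} → run C
t=22: ready={C,D,E,F,G,H} → run C
t=23: ready={D,E,F,G,H} → run H
t=24: ready={D,E,F,G,H} → run H
t=25: ready={D,E,F,G,H} → run H
t=26: ready={D,E,F,G} → run G
t=27: ready={D,E,F,G} → run G
t=28: ready={D,E,F,G} → run G
t=29: ready={D,E,F,G} → run G
t=30: ready={D,E,F} → run D
t=31: ready={D,E,F} → run D
t=32: ready={E,F} → run E
t=33: ready={E,F} → run E
t=34: ready={E,F} → run E
t=35: ready={E,F} → run E
t=36: ready={E,F} → run E
t=37: ready={E,F} → run E
t=38: ready={F} → run F
t=39: ready={F} → run F
t=40: (idle)
t=41: (idle)

running at tick 5 = B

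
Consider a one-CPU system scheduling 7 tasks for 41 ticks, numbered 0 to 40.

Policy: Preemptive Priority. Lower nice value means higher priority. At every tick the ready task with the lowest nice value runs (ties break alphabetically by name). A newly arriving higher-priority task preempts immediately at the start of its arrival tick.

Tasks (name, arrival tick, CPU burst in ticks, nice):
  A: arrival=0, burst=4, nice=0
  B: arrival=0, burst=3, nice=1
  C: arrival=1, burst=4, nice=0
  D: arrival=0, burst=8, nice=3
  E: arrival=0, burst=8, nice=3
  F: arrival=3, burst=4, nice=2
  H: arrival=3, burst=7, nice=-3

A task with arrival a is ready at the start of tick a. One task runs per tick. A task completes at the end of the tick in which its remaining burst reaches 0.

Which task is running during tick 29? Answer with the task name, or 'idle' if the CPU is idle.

running at tick 29 = D

t=0: ready={A,B,D,E} → run A
t=1: ready={A,B,C,D,E} → run A
t=2: ready={A,B,C,D,E} → run A
t=3: ready={A,B,C,D,E,F,H} → run H
t=4: ready={A,B,C,D,E,F,H} → run H
t=5: ready={A,B,C,D,E,F,H} → run H
t=6: ready={A,B,C,D,E,F,H} → run H
t=7: ready={A,B,C,D,E,F,H} → run H
t=8: ready={A,B,C,D,E,F,H} → run H
t=9: ready={A,B,C,D,E,F,H} → run H
t=10: ready={A,B,C,D,E,F} → run A
t=11: ready={B,C,D,E,F} → run C
t=12: ready={B,C,D,E,F} → run C
t=13: ready={B,C,D,E,F} → run C
t=14: ready={B,C,D,E,F} → run C
t=15: ready={B,D,E,F} → run B
t=16: ready={B,D,E,F} → run B
t=17: ready={B,D,E,F} → run B
t=18: ready={D,E,F} → run F
t=19: ready={D,E,F} → run F
t=20: ready={D,E,F} → run F
t=21: ready={D,E,F} → run F
t=22: ready={D,E} → run D
t=23: ready={D,E} → run D
t=24: ready={D,E} → run D
t=25: ready={D,E} → run D
t=26: ready={D,E} → run D
t=27: ready={D,E} → run D
t=28: ready={D,E} → run D
t=29: ready={D,E} → run D
t=30: ready={E} → run E
t=31: ready={E} → run E
t=32: ready={E} → run E
t=33: ready={E} → run E
t=34: ready={E} → run E
t=35: ready={E} → run E
t=36: ready={E} → run E
t=37: ready={E} → run E
t=38: (idle)
t=39: (idle)
t=40: (idle)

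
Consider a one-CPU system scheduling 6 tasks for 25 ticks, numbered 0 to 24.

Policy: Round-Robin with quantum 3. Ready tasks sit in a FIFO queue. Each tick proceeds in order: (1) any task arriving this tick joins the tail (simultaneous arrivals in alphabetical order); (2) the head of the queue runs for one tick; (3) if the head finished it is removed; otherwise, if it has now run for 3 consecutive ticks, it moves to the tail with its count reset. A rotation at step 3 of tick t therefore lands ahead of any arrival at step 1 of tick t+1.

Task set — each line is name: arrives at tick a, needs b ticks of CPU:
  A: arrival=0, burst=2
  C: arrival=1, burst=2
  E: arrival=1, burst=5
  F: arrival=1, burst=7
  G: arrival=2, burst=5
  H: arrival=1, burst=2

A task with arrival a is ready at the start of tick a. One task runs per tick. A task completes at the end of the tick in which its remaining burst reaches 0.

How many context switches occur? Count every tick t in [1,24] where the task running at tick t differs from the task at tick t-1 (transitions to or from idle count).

context switches = 10

t=0: queue=[A] q_used=0 → run A
t=1: queue=[A,C,E,F,H] q_used=1 → run A
t=2: queue=[C,E,F,H,G] q_used=0 → run C
t=3: queue=[C,E,F,H,G] q_used=1 → run C
t=4: queue=[E,F,H,G] q_used=0 → run E
t=5: queue=[E,F,H,G] q_used=1 → run E
t=6: queue=[E,F,H,G] q_used=2 → run E
t=7: queue=[F,H,G,E] q_used=0 → run F
t=8: queue=[F,H,G,E] q_used=1 → run F
t=9: queue=[F,H,G,E] q_used=2 → run F
t=10: queue=[H,G,E,F] q_used=0 → run H
t=11: queue=[H,G,E,F] q_used=1 → run H
t=12: queue=[G,E,F] q_used=0 → run G
t=13: queue=[G,E,F] q_used=1 → run G
t=14: queue=[G,E,F] q_used=2 → run G
t=15: queue=[E,F,G] q_used=0 → run E
t=16: queue=[E,F,G] q_used=1 → run E
t=17: queue=[F,G] q_used=0 → run F
t=18: queue=[F,G] q_used=1 → run F
t=19: queue=[F,G] q_used=2 → run F
t=20: queue=[G,F] q_used=0 → run G
t=21: queue=[G,F] q_used=1 → run G
t=22: queue=[F] q_used=0 → run F
t=23: (idle)
t=24: (idle)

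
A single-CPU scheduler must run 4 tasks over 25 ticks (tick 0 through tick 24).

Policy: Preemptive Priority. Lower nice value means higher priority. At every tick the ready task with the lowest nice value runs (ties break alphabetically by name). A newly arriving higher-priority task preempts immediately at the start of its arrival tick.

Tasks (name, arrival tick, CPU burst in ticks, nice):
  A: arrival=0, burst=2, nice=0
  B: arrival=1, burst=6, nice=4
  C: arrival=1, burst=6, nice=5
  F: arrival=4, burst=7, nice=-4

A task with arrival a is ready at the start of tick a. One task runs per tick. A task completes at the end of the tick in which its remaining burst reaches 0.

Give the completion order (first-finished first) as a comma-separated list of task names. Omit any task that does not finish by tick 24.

t=0: ready={A} → run A
t=1: ready={A,B,C} → run A
t=2: ready={B,C} → run B
t=3: ready={B,C} → run B
t=4: ready={B,C,F} → run F
t=5: ready={B,C,F} → run F
t=6: ready={B,C,F} → run F
t=7: ready={B,C,F} → run F
t=8: ready={B,C,F} → run F
t=9: ready={B,C,F} → run F
t=10: ready={B,C,F} → run F
t=11: ready={B,C} → run B
t=12: ready={B,C} → run B
t=13: ready={B,C} → run B
t=14: ready={B,C} → run B
t=15: ready={C} → run C
t=16: ready={C} → run C
t=17: ready={C} → run C
t=18: ready={C} → run C
t=19: ready={C} → run C
t=20: ready={C} → run C
t=21: (idle)
t=22: (idle)
t=23: (idle)
t=24: (idle)

completion order = A, F, B, C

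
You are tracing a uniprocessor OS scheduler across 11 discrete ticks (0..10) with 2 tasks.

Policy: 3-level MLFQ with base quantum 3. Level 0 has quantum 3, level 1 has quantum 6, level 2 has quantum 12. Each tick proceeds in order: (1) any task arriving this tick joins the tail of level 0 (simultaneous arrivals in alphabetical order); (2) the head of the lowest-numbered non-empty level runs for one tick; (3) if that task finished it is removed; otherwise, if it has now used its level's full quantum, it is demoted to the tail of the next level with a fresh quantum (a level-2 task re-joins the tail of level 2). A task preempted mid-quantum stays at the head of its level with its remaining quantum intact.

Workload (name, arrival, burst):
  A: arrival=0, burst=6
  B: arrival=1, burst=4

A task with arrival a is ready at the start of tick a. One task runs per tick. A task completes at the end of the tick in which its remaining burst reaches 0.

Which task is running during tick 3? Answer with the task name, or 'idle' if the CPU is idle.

t=0: L0/L1/L2 = A/-/- → run A
t=1: L0/L1/L2 = AB/-/- → run A
t=2: L0/L1/L2 = AB/-/- → run A
t=3: L0/L1/L2 = B/A/- → run B
t=4: L0/L1/L2 = B/A/- → run B
t=5: L0/L1/L2 = B/A/- → run B
t=6: L0/L1/L2 = -/AB/- → run A
t=7: L0/L1/L2 = -/AB/- → run A
t=8: L0/L1/L2 = -/AB/- → run A
t=9: L0/L1/L2 = -/B/- → run B
t=10: (idle)

running at tick 3 = B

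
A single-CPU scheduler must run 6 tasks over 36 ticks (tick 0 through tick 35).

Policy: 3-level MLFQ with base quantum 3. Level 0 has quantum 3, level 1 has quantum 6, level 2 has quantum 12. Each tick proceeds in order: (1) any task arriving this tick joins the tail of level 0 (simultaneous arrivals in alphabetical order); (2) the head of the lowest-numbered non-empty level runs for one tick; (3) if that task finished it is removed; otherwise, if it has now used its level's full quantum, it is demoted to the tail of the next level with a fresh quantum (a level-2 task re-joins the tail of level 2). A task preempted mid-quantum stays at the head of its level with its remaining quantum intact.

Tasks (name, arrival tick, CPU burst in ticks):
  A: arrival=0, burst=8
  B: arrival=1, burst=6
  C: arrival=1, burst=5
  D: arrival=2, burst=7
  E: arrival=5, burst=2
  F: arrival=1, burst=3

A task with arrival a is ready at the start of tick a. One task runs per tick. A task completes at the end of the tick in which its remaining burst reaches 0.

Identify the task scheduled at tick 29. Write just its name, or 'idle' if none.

running at tick 29 = D

t=0: L0/L1/L2 = A/-/- → run A
t=1: L0/L1/L2 = ABCF/-/- → run A
t=2: L0/L1/L2 = ABCFD/-/- → run A
t=3: L0/L1/L2 = BCFD/A/- → run B
t=4: L0/L1/L2 = BCFD/A/- → run B
t=5: L0/L1/L2 = BCFDE/A/- → run B
t=6: L0/L1/L2 = CFDE/AB/- → run C
t=7: L0/L1/L2 = CFDE/AB/- → run C
t=8: L0/L1/L2 = CFDE/AB/- → run C
t=9: L0/L1/L2 = FDE/ABC/- → run F
t=10: L0/L1/L2 = FDE/ABC/- → run F
t=11: L0/L1/L2 = FDE/ABC/- → run F
t=12: L0/L1/L2 = DE/ABC/- → run D
t=13: L0/L1/L2 = DE/ABC/- → run D
t=14: L0/L1/L2 = DE/ABC/- → run D
t=15: L0/L1/L2 = E/ABCD/- → run E
t=16: L0/L1/L2 = E/ABCD/- → run E
t=17: L0/L1/L2 = -/ABCD/- → run A
t=18: L0/L1/L2 = -/ABCD/- → run A
t=19: L0/L1/L2 = -/ABCD/- → run A
t=20: L0/L1/L2 = -/ABCD/- → run A
t=21: L0/L1/L2 = -/ABCD/- → run A
t=22: L0/L1/L2 = -/BCD/- → run B
t=23: L0/L1/L2 = -/BCD/- → run B
t=24: L0/L1/L2 = -/BCD/- → run B
t=25: L0/L1/L2 = -/CD/- → run C
t=26: L0/L1/L2 = -/CD/- → run C
t=27: L0/L1/L2 = -/D/- → run D
t=28: L0/L1/L2 = -/D/- → run D
t=29: L0/L1/L2 = -/D/- → run D
t=30: L0/L1/L2 = -/D/- → run D
t=31: (idle)
t=32: (idle)
t=33: (idle)
t=34: (idle)
t=35: (idle)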